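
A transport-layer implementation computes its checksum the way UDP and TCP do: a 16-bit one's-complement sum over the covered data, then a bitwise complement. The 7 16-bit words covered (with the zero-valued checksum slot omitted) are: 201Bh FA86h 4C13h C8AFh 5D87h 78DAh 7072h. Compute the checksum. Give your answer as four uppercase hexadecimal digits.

One's-complement addition (fold any carry out of bit 15 back into bit 0):
  0x201B + 0xFA86 = 0x11AA1 → wrap carry → 0x1AA2
  0x1AA2 + 0x4C13 = 0x066B5
  0x66B5 + 0xC8AF = 0x12F64 → wrap carry → 0x2F65
  0x2F65 + 0x5D87 = 0x08CEC
  0x8CEC + 0x78DA = 0x105C6 → wrap carry → 0x05C7
  0x05C7 + 0x7072 = 0x07639
One's-complement sum = 0x7639.
Checksum = ~0x7639 & 0xFFFF = 0x89C6.

89C6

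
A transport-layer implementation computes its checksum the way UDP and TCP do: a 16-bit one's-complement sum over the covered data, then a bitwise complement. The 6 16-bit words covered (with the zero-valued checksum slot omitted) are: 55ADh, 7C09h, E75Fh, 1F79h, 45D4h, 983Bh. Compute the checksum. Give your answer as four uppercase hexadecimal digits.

4960

One's-complement addition (fold any carry out of bit 15 back into bit 0):
  0x55AD + 0x7C09 = 0x0D1B6
  0xD1B6 + 0xE75F = 0x1B915 → wrap carry → 0xB916
  0xB916 + 0x1F79 = 0x0D88F
  0xD88F + 0x45D4 = 0x11E63 → wrap carry → 0x1E64
  0x1E64 + 0x983B = 0x0B69F
One's-complement sum = 0xB69F.
Checksum = ~0xB69F & 0xFFFF = 0x4960.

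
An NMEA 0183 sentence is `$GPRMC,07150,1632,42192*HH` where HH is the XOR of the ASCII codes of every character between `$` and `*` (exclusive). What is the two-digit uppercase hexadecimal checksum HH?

6E

XOR the ASCII codes of the payload characters:
  'G' = 0x47 → acc = 0x47
  'P' = 0x50 → acc = 0x17
  'R' = 0x52 → acc = 0x45
  'M' = 0x4D → acc = 0x08
  'C' = 0x43 → acc = 0x4B
  ',' = 0x2C → acc = 0x67
  '0' = 0x30 → acc = 0x57
  '7' = 0x37 → acc = 0x60
  '1' = 0x31 → acc = 0x51
  '5' = 0x35 → acc = 0x64
  '0' = 0x30 → acc = 0x54
  ',' = 0x2C → acc = 0x78
  '1' = 0x31 → acc = 0x49
  '6' = 0x36 → acc = 0x7F
  '3' = 0x33 → acc = 0x4C
  '2' = 0x32 → acc = 0x7E
  ',' = 0x2C → acc = 0x52
  '4' = 0x34 → acc = 0x66
  '2' = 0x32 → acc = 0x54
  '1' = 0x31 → acc = 0x65
  '9' = 0x39 → acc = 0x5C
  '2' = 0x32 → acc = 0x6E
Checksum = 0x6E.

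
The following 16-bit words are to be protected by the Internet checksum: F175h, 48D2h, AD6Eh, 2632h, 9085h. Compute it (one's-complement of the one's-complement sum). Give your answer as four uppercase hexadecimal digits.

6191

One's-complement addition (fold any carry out of bit 15 back into bit 0):
  0xF175 + 0x48D2 = 0x13A47 → wrap carry → 0x3A48
  0x3A48 + 0xAD6E = 0x0E7B6
  0xE7B6 + 0x2632 = 0x10DE8 → wrap carry → 0x0DE9
  0x0DE9 + 0x9085 = 0x09E6E
One's-complement sum = 0x9E6E.
Checksum = ~0x9E6E & 0xFFFF = 0x6191.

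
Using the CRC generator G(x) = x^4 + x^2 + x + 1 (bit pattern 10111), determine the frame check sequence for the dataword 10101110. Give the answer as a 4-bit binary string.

0111

Append 4 zeros: 101011100000. Divide by 10111 (XOR where the leading bit is 1):
  pos 0: 10101 XOR 10111 = 00010
  pos 3: 10110 XOR 10111 = 00001
  pos 7: 10000 XOR 10111 = 00111
Remainder (last 4 bits) = 0111. This is the CRC / FCS.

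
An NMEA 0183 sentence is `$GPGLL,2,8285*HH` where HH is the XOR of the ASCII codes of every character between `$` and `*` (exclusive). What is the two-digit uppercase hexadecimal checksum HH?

65

XOR the ASCII codes of the payload characters:
  'G' = 0x47 → acc = 0x47
  'P' = 0x50 → acc = 0x17
  'G' = 0x47 → acc = 0x50
  'L' = 0x4C → acc = 0x1C
  'L' = 0x4C → acc = 0x50
  ',' = 0x2C → acc = 0x7C
  '2' = 0x32 → acc = 0x4E
  ',' = 0x2C → acc = 0x62
  '8' = 0x38 → acc = 0x5A
  '2' = 0x32 → acc = 0x68
  '8' = 0x38 → acc = 0x50
  '5' = 0x35 → acc = 0x65
Checksum = 0x65.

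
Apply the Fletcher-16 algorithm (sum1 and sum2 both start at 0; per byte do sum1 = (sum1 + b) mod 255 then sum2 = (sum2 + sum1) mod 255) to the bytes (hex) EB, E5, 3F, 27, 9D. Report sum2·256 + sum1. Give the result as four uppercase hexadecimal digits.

Running sums (mod 255):
  after byte 0 (EB): sum1=235, sum2=235
  after byte 1 (E5): sum1=209, sum2=189
  after byte 2 (3F): sum1=17, sum2=206
  after byte 3 (27): sum1=56, sum2=7
  after byte 4 (9D): sum1=213, sum2=220
Checksum = sum2·256 + sum1 = 220·256 + 213 = 56533 = 0xDCD5.

DCD5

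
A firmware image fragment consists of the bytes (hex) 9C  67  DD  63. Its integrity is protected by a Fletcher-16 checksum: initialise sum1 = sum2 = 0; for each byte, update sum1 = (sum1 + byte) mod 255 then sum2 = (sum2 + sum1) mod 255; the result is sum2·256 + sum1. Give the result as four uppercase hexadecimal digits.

C745

Running sums (mod 255):
  after byte 0 (9C): sum1=156, sum2=156
  after byte 1 (67): sum1=4, sum2=160
  after byte 2 (DD): sum1=225, sum2=130
  after byte 3 (63): sum1=69, sum2=199
Checksum = sum2·256 + sum1 = 199·256 + 69 = 51013 = 0xC745.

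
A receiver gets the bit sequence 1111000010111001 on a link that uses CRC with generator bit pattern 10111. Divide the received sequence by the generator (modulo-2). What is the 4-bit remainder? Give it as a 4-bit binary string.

0111

Modulo-2 division of 1111000010111001 by 10111:
  pos 0: 11110 XOR 10111 = 01001
  pos 1: 10010 XOR 10111 = 00101
  pos 3: 10100 XOR 10111 = 00011
  pos 6: 11101 XOR 10111 = 01010
  pos 7: 10101 XOR 10111 = 00010
  pos 10: 10100 XOR 10111 = 00011
Remainder = 0111 (nonzero — an error is detected).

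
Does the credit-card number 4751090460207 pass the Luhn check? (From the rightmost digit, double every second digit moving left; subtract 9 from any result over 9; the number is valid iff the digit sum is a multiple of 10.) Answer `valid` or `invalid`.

invalid

From the right, keep odd positions and double even positions (subtract 9 from any doubled value over 9):
  doubled (positions 2,4,...): 0 0 8 9 2 5 → sum 24
  kept (positions 1,3,...): 7 2 6 0 0 5 4 → sum 24
Total = 48.
48 mod 10 = 8, so the number is invalid.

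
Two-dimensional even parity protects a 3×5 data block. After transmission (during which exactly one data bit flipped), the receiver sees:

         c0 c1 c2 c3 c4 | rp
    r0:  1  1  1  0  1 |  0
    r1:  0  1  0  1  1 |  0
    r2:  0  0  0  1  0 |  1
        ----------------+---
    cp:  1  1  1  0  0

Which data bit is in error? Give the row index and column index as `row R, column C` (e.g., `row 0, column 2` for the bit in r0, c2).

row 1, column 1

Recompute each row's even parity and compare to rp:
  r0: data parity 0, sent rp 0 → ok
  r1: data parity 1, sent rp 0 → mismatch
  r2: data parity 1, sent rp 1 → ok
Recompute each column's even parity and compare to cp:
  c0: data parity 1, sent cp 1 → ok
  c1: data parity 0, sent cp 1 → mismatch
  c2: data parity 1, sent cp 1 → ok
  c3: data parity 0, sent cp 0 → ok
  c4: data parity 0, sent cp 0 → ok
Exactly one row (r1) and one column (c1) fail → the flipped bit is at their intersection.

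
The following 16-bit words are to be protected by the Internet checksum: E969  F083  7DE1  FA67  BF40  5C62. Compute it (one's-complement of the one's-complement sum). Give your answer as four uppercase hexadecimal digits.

9225

One's-complement addition (fold any carry out of bit 15 back into bit 0):
  0xE969 + 0xF083 = 0x1D9EC → wrap carry → 0xD9ED
  0xD9ED + 0x7DE1 = 0x157CE → wrap carry → 0x57CF
  0x57CF + 0xFA67 = 0x15236 → wrap carry → 0x5237
  0x5237 + 0xBF40 = 0x11177 → wrap carry → 0x1178
  0x1178 + 0x5C62 = 0x06DDA
One's-complement sum = 0x6DDA.
Checksum = ~0x6DDA & 0xFFFF = 0x9225.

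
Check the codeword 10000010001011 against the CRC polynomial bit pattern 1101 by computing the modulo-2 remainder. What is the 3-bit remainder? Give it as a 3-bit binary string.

Modulo-2 division of 10000010001011 by 1101:
  pos 0: 1000 XOR 1101 = 0101
  pos 1: 1010 XOR 1101 = 0111
  pos 2: 1110 XOR 1101 = 0011
  pos 4: 1110 XOR 1101 = 0011
  pos 6: 1100 XOR 1101 = 0001
  pos 9: 1101 XOR 1101 = 0000
Remainder = 001 (nonzero — an error is detected).

001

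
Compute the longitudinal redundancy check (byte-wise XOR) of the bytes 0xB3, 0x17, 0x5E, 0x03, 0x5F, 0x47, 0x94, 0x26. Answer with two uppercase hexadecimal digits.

53

XOR the bytes together:
  start with 0xB3
  0xB3 ⊕ 0x17 = 0xA4
  0xA4 ⊕ 0x5E = 0xFA
  0xFA ⊕ 0x03 = 0xF9
  0xF9 ⊕ 0x5F = 0xA6
  0xA6 ⊕ 0x47 = 0xE1
  0xE1 ⊕ 0x94 = 0x75
  0x75 ⊕ 0x26 = 0x53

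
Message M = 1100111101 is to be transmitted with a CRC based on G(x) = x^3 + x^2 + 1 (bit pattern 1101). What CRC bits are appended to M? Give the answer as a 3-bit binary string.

Append 3 zeros: 1100111101000. Divide by 1101 (XOR where the leading bit is 1):
  pos 0: 1100 XOR 1101 = 0001
  pos 3: 1111 XOR 1101 = 0010
  pos 5: 1010 XOR 1101 = 0111
  pos 6: 1111 XOR 1101 = 0010
  pos 8: 1000 XOR 1101 = 0101
  pos 9: 1010 XOR 1101 = 0111
Remainder (last 3 bits) = 111. This is the CRC / FCS.

111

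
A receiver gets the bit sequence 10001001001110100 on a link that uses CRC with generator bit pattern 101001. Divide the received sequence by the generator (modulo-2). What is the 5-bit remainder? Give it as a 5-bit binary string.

Modulo-2 division of 10001001001110100 by 101001:
  pos 0: 100010 XOR 101001 = 001011
  pos 2: 101101 XOR 101001 = 000100
  pos 5: 100001 XOR 101001 = 001000
  pos 7: 100011 XOR 101001 = 001010
  pos 9: 101001 XOR 101001 = 000000
Remainder = 00000 (zero — the frame passes the CRC check).

00000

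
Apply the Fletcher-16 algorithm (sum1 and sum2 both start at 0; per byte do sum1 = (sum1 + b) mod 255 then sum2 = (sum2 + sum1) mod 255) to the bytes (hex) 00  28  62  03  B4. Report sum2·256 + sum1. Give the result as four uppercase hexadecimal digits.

Running sums (mod 255):
  after byte 0 (00): sum1=0, sum2=0
  after byte 1 (28): sum1=40, sum2=40
  after byte 2 (62): sum1=138, sum2=178
  after byte 3 (03): sum1=141, sum2=64
  after byte 4 (B4): sum1=66, sum2=130
Checksum = sum2·256 + sum1 = 130·256 + 66 = 33346 = 0x8242.

8242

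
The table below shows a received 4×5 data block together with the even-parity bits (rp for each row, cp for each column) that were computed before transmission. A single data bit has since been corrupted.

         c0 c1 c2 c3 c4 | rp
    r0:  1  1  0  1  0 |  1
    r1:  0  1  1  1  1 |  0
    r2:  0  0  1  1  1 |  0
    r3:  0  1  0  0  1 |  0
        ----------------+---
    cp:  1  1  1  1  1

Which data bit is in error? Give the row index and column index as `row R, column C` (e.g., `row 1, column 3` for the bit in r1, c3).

row 2, column 2

Recompute each row's even parity and compare to rp:
  r0: data parity 1, sent rp 1 → ok
  r1: data parity 0, sent rp 0 → ok
  r2: data parity 1, sent rp 0 → mismatch
  r3: data parity 0, sent rp 0 → ok
Recompute each column's even parity and compare to cp:
  c0: data parity 1, sent cp 1 → ok
  c1: data parity 1, sent cp 1 → ok
  c2: data parity 0, sent cp 1 → mismatch
  c3: data parity 1, sent cp 1 → ok
  c4: data parity 1, sent cp 1 → ok
Exactly one row (r2) and one column (c2) fail → the flipped bit is at their intersection.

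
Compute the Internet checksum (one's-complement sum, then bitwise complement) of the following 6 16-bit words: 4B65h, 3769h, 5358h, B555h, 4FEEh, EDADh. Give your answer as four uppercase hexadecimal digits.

One's-complement addition (fold any carry out of bit 15 back into bit 0):
  0x4B65 + 0x3769 = 0x082CE
  0x82CE + 0x5358 = 0x0D626
  0xD626 + 0xB555 = 0x18B7B → wrap carry → 0x8B7C
  0x8B7C + 0x4FEE = 0x0DB6A
  0xDB6A + 0xEDAD = 0x1C917 → wrap carry → 0xC918
One's-complement sum = 0xC918.
Checksum = ~0xC918 & 0xFFFF = 0x36E7.

36E7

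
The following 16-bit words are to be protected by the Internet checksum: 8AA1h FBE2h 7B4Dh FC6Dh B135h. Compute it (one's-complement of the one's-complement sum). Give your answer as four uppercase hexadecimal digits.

One's-complement addition (fold any carry out of bit 15 back into bit 0):
  0x8AA1 + 0xFBE2 = 0x18683 → wrap carry → 0x8684
  0x8684 + 0x7B4D = 0x101D1 → wrap carry → 0x01D2
  0x01D2 + 0xFC6D = 0x0FE3F
  0xFE3F + 0xB135 = 0x1AF74 → wrap carry → 0xAF75
One's-complement sum = 0xAF75.
Checksum = ~0xAF75 & 0xFFFF = 0x508A.

508A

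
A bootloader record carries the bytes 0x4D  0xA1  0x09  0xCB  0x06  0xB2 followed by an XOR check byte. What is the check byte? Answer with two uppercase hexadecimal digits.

9A

XOR the bytes together:
  start with 0x4D
  0x4D ⊕ 0xA1 = 0xEC
  0xEC ⊕ 0x09 = 0xE5
  0xE5 ⊕ 0xCB = 0x2E
  0x2E ⊕ 0x06 = 0x28
  0x28 ⊕ 0xB2 = 0x9A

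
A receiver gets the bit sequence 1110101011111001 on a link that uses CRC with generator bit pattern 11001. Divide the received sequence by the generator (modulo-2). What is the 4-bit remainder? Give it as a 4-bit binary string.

Modulo-2 division of 1110101011111001 by 11001:
  pos 0: 11101 XOR 11001 = 00100
  pos 2: 10001 XOR 11001 = 01000
  pos 3: 10000 XOR 11001 = 01001
  pos 4: 10011 XOR 11001 = 01010
  pos 5: 10101 XOR 11001 = 01100
  pos 6: 11001 XOR 11001 = 00000
  pos 11: 11001 XOR 11001 = 00000
Remainder = 0000 (zero — the frame passes the CRC check).

0000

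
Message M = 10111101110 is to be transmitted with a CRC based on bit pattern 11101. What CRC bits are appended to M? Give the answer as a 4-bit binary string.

1111

Append 4 zeros: 101111011100000. Divide by 11101 (XOR where the leading bit is 1):
  pos 0: 10111 XOR 11101 = 01010
  pos 1: 10101 XOR 11101 = 01000
  pos 2: 10000 XOR 11101 = 01101
  pos 3: 11011 XOR 11101 = 00110
  pos 5: 11011 XOR 11101 = 00110
  pos 7: 11000 XOR 11101 = 00101
  pos 9: 10100 XOR 11101 = 01001
  pos 10: 10010 XOR 11101 = 01111
Remainder (last 4 bits) = 1111. This is the CRC / FCS.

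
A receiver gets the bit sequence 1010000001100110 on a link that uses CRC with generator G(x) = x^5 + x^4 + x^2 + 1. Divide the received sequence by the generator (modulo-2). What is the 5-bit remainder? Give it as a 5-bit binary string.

00000

Modulo-2 division of 1010000001100110 by 110101:
  pos 0: 101000 XOR 110101 = 011101
  pos 1: 111010 XOR 110101 = 001111
  pos 3: 111100 XOR 110101 = 001001
  pos 5: 100111 XOR 110101 = 010010
  pos 6: 100100 XOR 110101 = 010001
  pos 7: 100010 XOR 110101 = 010111
  pos 8: 101111 XOR 110101 = 011010
  pos 9: 110101 XOR 110101 = 000000
Remainder = 00000 (zero — the frame passes the CRC check).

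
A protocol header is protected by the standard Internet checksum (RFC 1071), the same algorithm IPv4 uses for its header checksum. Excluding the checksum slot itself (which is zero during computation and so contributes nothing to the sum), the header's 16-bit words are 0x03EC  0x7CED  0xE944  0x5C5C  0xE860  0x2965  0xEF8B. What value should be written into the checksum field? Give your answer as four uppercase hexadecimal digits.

One's-complement addition (fold any carry out of bit 15 back into bit 0):
  0x03EC + 0x7CED = 0x080D9
  0x80D9 + 0xE944 = 0x16A1D → wrap carry → 0x6A1E
  0x6A1E + 0x5C5C = 0x0C67A
  0xC67A + 0xE860 = 0x1AEDA → wrap carry → 0xAEDB
  0xAEDB + 0x2965 = 0x0D840
  0xD840 + 0xEF8B = 0x1C7CB → wrap carry → 0xC7CC
One's-complement sum = 0xC7CC.
Checksum = ~0xC7CC & 0xFFFF = 0x3833.

3833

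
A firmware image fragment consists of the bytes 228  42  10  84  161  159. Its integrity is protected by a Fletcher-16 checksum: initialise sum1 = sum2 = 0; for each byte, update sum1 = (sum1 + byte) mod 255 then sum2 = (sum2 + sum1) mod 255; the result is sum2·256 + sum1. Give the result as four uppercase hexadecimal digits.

38AE

Running sums (mod 255):
  after byte 0 (228): sum1=228, sum2=228
  after byte 1 (42): sum1=15, sum2=243
  after byte 2 (10): sum1=25, sum2=13
  after byte 3 (84): sum1=109, sum2=122
  after byte 4 (161): sum1=15, sum2=137
  after byte 5 (159): sum1=174, sum2=56
Checksum = sum2·256 + sum1 = 56·256 + 174 = 14510 = 0x38AE.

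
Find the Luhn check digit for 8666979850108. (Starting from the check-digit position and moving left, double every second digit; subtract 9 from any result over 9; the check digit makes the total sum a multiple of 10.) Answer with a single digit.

Partial digits right→left: 8 0 1 0 5 8 9 7 9 6 6 6 8
Double every second digit counting from the check-digit position (so the 1st, 3rd, 5th, ... of the partial from the right).
  doubled (with −9 where >9): 7 2 1 9 9 3 7 → sum 38
  kept as-is: 0 0 8 7 6 6 → sum 27
Total = 38 + 27 = 65.
Check digit = (10 − (65 mod 10)) mod 10 = 5.

5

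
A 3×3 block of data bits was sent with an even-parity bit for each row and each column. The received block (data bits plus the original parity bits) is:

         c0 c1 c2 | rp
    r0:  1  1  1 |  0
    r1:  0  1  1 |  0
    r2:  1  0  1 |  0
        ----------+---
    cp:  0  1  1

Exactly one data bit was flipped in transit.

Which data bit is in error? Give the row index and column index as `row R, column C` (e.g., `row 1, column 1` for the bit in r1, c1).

Recompute each row's even parity and compare to rp:
  r0: data parity 1, sent rp 0 → mismatch
  r1: data parity 0, sent rp 0 → ok
  r2: data parity 0, sent rp 0 → ok
Recompute each column's even parity and compare to cp:
  c0: data parity 0, sent cp 0 → ok
  c1: data parity 0, sent cp 1 → mismatch
  c2: data parity 1, sent cp 1 → ok
Exactly one row (r0) and one column (c1) fail → the flipped bit is at their intersection.

row 0, column 1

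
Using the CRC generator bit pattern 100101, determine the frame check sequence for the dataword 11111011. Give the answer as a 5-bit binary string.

00000

Append 5 zeros: 1111101100000. Divide by 100101 (XOR where the leading bit is 1):
  pos 0: 111110 XOR 100101 = 011011
  pos 1: 110111 XOR 100101 = 010010
  pos 2: 100101 XOR 100101 = 000000
Remainder (last 5 bits) = 00000. This is the CRC / FCS.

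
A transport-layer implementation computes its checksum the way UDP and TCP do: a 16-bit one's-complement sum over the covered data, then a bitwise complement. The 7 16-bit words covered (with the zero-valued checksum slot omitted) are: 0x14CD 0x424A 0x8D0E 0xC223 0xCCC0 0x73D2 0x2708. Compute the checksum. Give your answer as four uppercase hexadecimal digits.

F21A

One's-complement addition (fold any carry out of bit 15 back into bit 0):
  0x14CD + 0x424A = 0x05717
  0x5717 + 0x8D0E = 0x0E425
  0xE425 + 0xC223 = 0x1A648 → wrap carry → 0xA649
  0xA649 + 0xCCC0 = 0x17309 → wrap carry → 0x730A
  0x730A + 0x73D2 = 0x0E6DC
  0xE6DC + 0x2708 = 0x10DE4 → wrap carry → 0x0DE5
One's-complement sum = 0x0DE5.
Checksum = ~0x0DE5 & 0xFFFF = 0xF21A.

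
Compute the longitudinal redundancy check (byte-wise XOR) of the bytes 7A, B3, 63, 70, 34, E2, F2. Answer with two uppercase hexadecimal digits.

XOR the bytes together:
  start with 0x7A
  0x7A ⊕ 0xB3 = 0xC9
  0xC9 ⊕ 0x63 = 0xAA
  0xAA ⊕ 0x70 = 0xDA
  0xDA ⊕ 0x34 = 0xEE
  0xEE ⊕ 0xE2 = 0x0C
  0x0C ⊕ 0xF2 = 0xFE

FE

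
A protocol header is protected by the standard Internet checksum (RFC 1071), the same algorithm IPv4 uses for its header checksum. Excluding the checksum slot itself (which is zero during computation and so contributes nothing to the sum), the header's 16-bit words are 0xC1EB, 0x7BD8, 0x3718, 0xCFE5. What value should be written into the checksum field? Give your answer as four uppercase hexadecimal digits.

One's-complement addition (fold any carry out of bit 15 back into bit 0):
  0xC1EB + 0x7BD8 = 0x13DC3 → wrap carry → 0x3DC4
  0x3DC4 + 0x3718 = 0x074DC
  0x74DC + 0xCFE5 = 0x144C1 → wrap carry → 0x44C2
One's-complement sum = 0x44C2.
Checksum = ~0x44C2 & 0xFFFF = 0xBB3D.

BB3D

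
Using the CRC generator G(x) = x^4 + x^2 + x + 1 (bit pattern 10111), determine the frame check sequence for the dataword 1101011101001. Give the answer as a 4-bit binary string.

0000

Append 4 zeros: 11010111010010000. Divide by 10111 (XOR where the leading bit is 1):
  pos 0: 11010 XOR 10111 = 01101
  pos 1: 11011 XOR 10111 = 01100
  pos 2: 11001 XOR 10111 = 01110
  pos 3: 11101 XOR 10111 = 01010
  pos 4: 10100 XOR 10111 = 00011
  pos 7: 11100 XOR 10111 = 01011
  pos 8: 10111 XOR 10111 = 00000
Remainder (last 4 bits) = 0000. This is the CRC / FCS.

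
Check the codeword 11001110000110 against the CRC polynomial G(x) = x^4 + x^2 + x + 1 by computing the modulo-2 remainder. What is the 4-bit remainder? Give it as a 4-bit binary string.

0100

Modulo-2 division of 11001110000110 by 10111:
  pos 0: 11001 XOR 10111 = 01110
  pos 1: 11101 XOR 10111 = 01010
  pos 2: 10101 XOR 10111 = 00010
  pos 5: 10000 XOR 10111 = 00111
  pos 7: 11101 XOR 10111 = 01010
  pos 8: 10101 XOR 10111 = 00010
Remainder = 0100 (nonzero — an error is detected).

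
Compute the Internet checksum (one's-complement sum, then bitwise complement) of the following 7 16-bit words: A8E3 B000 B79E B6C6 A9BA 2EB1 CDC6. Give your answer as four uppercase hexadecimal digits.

One's-complement addition (fold any carry out of bit 15 back into bit 0):
  0xA8E3 + 0xB000 = 0x158E3 → wrap carry → 0x58E4
  0x58E4 + 0xB79E = 0x11082 → wrap carry → 0x1083
  0x1083 + 0xB6C6 = 0x0C749
  0xC749 + 0xA9BA = 0x17103 → wrap carry → 0x7104
  0x7104 + 0x2EB1 = 0x09FB5
  0x9FB5 + 0xCDC6 = 0x16D7B → wrap carry → 0x6D7C
One's-complement sum = 0x6D7C.
Checksum = ~0x6D7C & 0xFFFF = 0x9283.

9283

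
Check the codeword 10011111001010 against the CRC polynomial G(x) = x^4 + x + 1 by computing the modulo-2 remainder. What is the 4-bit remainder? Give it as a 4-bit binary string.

Modulo-2 division of 10011111001010 by 10011:
  pos 0: 10011 XOR 10011 = 00000
  pos 5: 11100 XOR 10011 = 01111
  pos 6: 11111 XOR 10011 = 01100
  pos 7: 11000 XOR 10011 = 01011
  pos 8: 10111 XOR 10011 = 00100
Remainder = 1000 (nonzero — an error is detected).

1000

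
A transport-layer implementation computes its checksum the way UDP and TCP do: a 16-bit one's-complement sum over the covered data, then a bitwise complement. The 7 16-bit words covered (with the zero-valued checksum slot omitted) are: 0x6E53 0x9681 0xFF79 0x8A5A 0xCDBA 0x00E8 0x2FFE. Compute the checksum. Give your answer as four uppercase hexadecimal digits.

72B5

One's-complement addition (fold any carry out of bit 15 back into bit 0):
  0x6E53 + 0x9681 = 0x104D4 → wrap carry → 0x04D5
  0x04D5 + 0xFF79 = 0x1044E → wrap carry → 0x044F
  0x044F + 0x8A5A = 0x08EA9
  0x8EA9 + 0xCDBA = 0x15C63 → wrap carry → 0x5C64
  0x5C64 + 0x00E8 = 0x05D4C
  0x5D4C + 0x2FFE = 0x08D4A
One's-complement sum = 0x8D4A.
Checksum = ~0x8D4A & 0xFFFF = 0x72B5.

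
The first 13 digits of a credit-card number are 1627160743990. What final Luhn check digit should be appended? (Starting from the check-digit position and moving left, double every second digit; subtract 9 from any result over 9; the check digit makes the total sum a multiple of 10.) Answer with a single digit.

Partial digits right→left: 0 9 9 3 4 7 0 6 1 7 2 6 1
Double every second digit counting from the check-digit position (so the 1st, 3rd, 5th, ... of the partial from the right).
  doubled (with −9 where >9): 0 9 8 0 2 4 2 → sum 25
  kept as-is: 9 3 7 6 7 6 → sum 38
Total = 25 + 38 = 63.
Check digit = (10 − (63 mod 10)) mod 10 = 7.

7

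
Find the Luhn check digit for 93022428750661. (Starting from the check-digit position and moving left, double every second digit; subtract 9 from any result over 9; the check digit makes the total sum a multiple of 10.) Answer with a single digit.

Partial digits right→left: 1 6 6 0 5 7 8 2 4 2 2 0 3 9
Double every second digit counting from the check-digit position (so the 1st, 3rd, 5th, ... of the partial from the right).
  doubled (with −9 where >9): 2 3 1 7 8 4 6 → sum 31
  kept as-is: 6 0 7 2 2 0 9 → sum 26
Total = 31 + 26 = 57.
Check digit = (10 − (57 mod 10)) mod 10 = 3.

3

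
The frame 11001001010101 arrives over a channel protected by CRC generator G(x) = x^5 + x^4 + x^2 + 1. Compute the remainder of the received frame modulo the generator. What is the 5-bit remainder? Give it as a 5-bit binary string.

00010

Modulo-2 division of 11001001010101 by 110101:
  pos 0: 110010 XOR 110101 = 000111
  pos 3: 111010 XOR 110101 = 001111
  pos 5: 111110 XOR 110101 = 001011
  pos 7: 101110 XOR 110101 = 011011
  pos 8: 110111 XOR 110101 = 000010
Remainder = 00010 (nonzero — an error is detected).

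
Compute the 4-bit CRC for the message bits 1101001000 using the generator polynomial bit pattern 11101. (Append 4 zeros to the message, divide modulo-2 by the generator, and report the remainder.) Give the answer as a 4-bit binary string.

Append 4 zeros: 11010010000000. Divide by 11101 (XOR where the leading bit is 1):
  pos 0: 11010 XOR 11101 = 00111
  pos 2: 11101 XOR 11101 = 00000
Remainder (last 4 bits) = 0000. This is the CRC / FCS.

0000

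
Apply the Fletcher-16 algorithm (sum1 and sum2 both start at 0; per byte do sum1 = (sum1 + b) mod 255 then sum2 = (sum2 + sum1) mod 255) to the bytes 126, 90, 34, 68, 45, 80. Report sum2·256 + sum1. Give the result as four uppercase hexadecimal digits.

Running sums (mod 255):
  after byte 0 (126): sum1=126, sum2=126
  after byte 1 (90): sum1=216, sum2=87
  after byte 2 (34): sum1=250, sum2=82
  after byte 3 (68): sum1=63, sum2=145
  after byte 4 (45): sum1=108, sum2=253
  after byte 5 (80): sum1=188, sum2=186
Checksum = sum2·256 + sum1 = 186·256 + 188 = 47804 = 0xBABC.

BABC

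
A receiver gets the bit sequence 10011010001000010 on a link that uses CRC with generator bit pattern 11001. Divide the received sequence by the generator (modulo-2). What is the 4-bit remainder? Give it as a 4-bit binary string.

0000

Modulo-2 division of 10011010001000010 by 11001:
  pos 0: 10011 XOR 11001 = 01010
  pos 1: 10100 XOR 11001 = 01101
  pos 2: 11011 XOR 11001 = 00010
  pos 5: 10000 XOR 11001 = 01001
  pos 6: 10011 XOR 11001 = 01010
  pos 7: 10100 XOR 11001 = 01101
  pos 8: 11010 XOR 11001 = 00011
  pos 11: 11001 XOR 11001 = 00000
Remainder = 0000 (zero — the frame passes the CRC check).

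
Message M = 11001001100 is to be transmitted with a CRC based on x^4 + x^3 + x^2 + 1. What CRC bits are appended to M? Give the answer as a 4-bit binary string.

1000

Append 4 zeros: 110010011000000. Divide by 11101 (XOR where the leading bit is 1):
  pos 0: 11001 XOR 11101 = 00100
  pos 2: 10000 XOR 11101 = 01101
  pos 3: 11011 XOR 11101 = 00110
  pos 5: 11010 XOR 11101 = 00111
  pos 7: 11100 XOR 11101 = 00001
Remainder (last 4 bits) = 1000. This is the CRC / FCS.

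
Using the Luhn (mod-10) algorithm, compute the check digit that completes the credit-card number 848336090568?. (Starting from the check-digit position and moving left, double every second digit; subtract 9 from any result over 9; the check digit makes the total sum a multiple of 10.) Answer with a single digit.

1

Partial digits right→left: 8 6 5 0 9 0 6 3 3 8 4 8
Double every second digit counting from the check-digit position (so the 1st, 3rd, 5th, ... of the partial from the right).
  doubled (with −9 where >9): 7 1 9 3 6 8 → sum 34
  kept as-is: 6 0 0 3 8 8 → sum 25
Total = 34 + 25 = 59.
Check digit = (10 − (59 mod 10)) mod 10 = 1.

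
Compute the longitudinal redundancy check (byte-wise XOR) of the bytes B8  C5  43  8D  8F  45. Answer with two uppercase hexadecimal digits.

79

XOR the bytes together:
  start with 0xB8
  0xB8 ⊕ 0xC5 = 0x7D
  0x7D ⊕ 0x43 = 0x3E
  0x3E ⊕ 0x8D = 0xB3
  0xB3 ⊕ 0x8F = 0x3C
  0x3C ⊕ 0x45 = 0x79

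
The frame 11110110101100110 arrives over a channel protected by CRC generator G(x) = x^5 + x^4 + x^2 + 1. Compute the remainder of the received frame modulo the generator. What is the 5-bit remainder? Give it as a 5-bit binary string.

00111

Modulo-2 division of 11110110101100110 by 110101:
  pos 0: 111101 XOR 110101 = 001000
  pos 2: 100010 XOR 110101 = 010111
  pos 3: 101111 XOR 110101 = 011010
  pos 4: 110100 XOR 110101 = 000001
  pos 9: 111001 XOR 110101 = 001100
  pos 11: 110010 XOR 110101 = 000111
Remainder = 00111 (nonzero — an error is detected).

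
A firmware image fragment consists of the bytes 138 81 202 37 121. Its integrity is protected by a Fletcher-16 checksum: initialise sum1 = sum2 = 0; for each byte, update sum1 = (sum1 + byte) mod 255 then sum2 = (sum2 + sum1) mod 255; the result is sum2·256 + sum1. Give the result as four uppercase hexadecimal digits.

1E45

Running sums (mod 255):
  after byte 0 (138): sum1=138, sum2=138
  after byte 1 (81): sum1=219, sum2=102
  after byte 2 (202): sum1=166, sum2=13
  after byte 3 (37): sum1=203, sum2=216
  after byte 4 (121): sum1=69, sum2=30
Checksum = sum2·256 + sum1 = 30·256 + 69 = 7749 = 0x1E45.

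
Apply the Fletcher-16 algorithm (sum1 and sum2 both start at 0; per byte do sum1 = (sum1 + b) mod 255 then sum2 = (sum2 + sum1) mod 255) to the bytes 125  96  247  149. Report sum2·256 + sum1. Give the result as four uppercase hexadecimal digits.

9C6B

Running sums (mod 255):
  after byte 0 (125): sum1=125, sum2=125
  after byte 1 (96): sum1=221, sum2=91
  after byte 2 (247): sum1=213, sum2=49
  after byte 3 (149): sum1=107, sum2=156
Checksum = sum2·256 + sum1 = 156·256 + 107 = 40043 = 0x9C6B.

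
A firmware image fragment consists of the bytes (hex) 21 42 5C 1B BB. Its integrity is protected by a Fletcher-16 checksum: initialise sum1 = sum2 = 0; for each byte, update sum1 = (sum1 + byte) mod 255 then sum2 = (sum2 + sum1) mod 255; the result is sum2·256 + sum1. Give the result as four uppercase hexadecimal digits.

Running sums (mod 255):
  after byte 0 (21): sum1=33, sum2=33
  after byte 1 (42): sum1=99, sum2=132
  after byte 2 (5C): sum1=191, sum2=68
  after byte 3 (1B): sum1=218, sum2=31
  after byte 4 (BB): sum1=150, sum2=181
Checksum = sum2·256 + sum1 = 181·256 + 150 = 46486 = 0xB596.

B596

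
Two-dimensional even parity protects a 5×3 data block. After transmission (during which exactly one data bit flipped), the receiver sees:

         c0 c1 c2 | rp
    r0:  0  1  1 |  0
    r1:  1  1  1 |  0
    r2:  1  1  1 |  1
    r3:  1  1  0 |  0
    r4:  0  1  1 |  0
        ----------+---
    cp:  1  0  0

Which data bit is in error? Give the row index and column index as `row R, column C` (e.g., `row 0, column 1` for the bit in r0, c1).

row 1, column 1

Recompute each row's even parity and compare to rp:
  r0: data parity 0, sent rp 0 → ok
  r1: data parity 1, sent rp 0 → mismatch
  r2: data parity 1, sent rp 1 → ok
  r3: data parity 0, sent rp 0 → ok
  r4: data parity 0, sent rp 0 → ok
Recompute each column's even parity and compare to cp:
  c0: data parity 1, sent cp 1 → ok
  c1: data parity 1, sent cp 0 → mismatch
  c2: data parity 0, sent cp 0 → ok
Exactly one row (r1) and one column (c1) fail → the flipped bit is at their intersection.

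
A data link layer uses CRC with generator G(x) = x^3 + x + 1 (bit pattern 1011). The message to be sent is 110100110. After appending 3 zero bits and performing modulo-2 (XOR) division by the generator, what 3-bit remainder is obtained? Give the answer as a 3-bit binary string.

110

Append 3 zeros: 110100110000. Divide by 1011 (XOR where the leading bit is 1):
  pos 0: 1101 XOR 1011 = 0110
  pos 1: 1100 XOR 1011 = 0111
  pos 2: 1110 XOR 1011 = 0101
  pos 3: 1011 XOR 1011 = 0000
  pos 7: 1000 XOR 1011 = 0011
Remainder (last 3 bits) = 110. This is the CRC / FCS.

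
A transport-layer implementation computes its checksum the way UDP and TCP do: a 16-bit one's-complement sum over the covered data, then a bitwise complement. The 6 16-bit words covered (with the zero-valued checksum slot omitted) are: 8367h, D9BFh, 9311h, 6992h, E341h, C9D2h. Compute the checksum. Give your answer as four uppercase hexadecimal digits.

F91F

One's-complement addition (fold any carry out of bit 15 back into bit 0):
  0x8367 + 0xD9BF = 0x15D26 → wrap carry → 0x5D27
  0x5D27 + 0x9311 = 0x0F038
  0xF038 + 0x6992 = 0x159CA → wrap carry → 0x59CB
  0x59CB + 0xE341 = 0x13D0C → wrap carry → 0x3D0D
  0x3D0D + 0xC9D2 = 0x106DF → wrap carry → 0x06E0
One's-complement sum = 0x06E0.
Checksum = ~0x06E0 & 0xFFFF = 0xF91F.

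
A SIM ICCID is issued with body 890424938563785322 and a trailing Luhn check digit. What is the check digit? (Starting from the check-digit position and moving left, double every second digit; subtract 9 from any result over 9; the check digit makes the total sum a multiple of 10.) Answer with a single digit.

Partial digits right→left: 2 2 3 5 8 7 3 6 5 8 3 9 4 2 4 0 9 8
Double every second digit counting from the check-digit position (so the 1st, 3rd, 5th, ... of the partial from the right).
  doubled (with −9 where >9): 4 6 7 6 1 6 8 8 9 → sum 55
  kept as-is: 2 5 7 6 8 9 2 0 8 → sum 47
Total = 55 + 47 = 102.
Check digit = (10 − (102 mod 10)) mod 10 = 8.

8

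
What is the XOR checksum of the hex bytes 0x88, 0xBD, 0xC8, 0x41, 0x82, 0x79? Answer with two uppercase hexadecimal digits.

XOR the bytes together:
  start with 0x88
  0x88 ⊕ 0xBD = 0x35
  0x35 ⊕ 0xC8 = 0xFD
  0xFD ⊕ 0x41 = 0xBC
  0xBC ⊕ 0x82 = 0x3E
  0x3E ⊕ 0x79 = 0x47

47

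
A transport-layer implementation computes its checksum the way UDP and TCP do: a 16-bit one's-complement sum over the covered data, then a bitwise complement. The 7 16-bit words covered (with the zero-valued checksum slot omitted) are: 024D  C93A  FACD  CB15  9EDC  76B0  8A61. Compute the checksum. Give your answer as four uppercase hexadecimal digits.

One's-complement addition (fold any carry out of bit 15 back into bit 0):
  0x024D + 0xC93A = 0x0CB87
  0xCB87 + 0xFACD = 0x1C654 → wrap carry → 0xC655
  0xC655 + 0xCB15 = 0x1916A → wrap carry → 0x916B
  0x916B + 0x9EDC = 0x13047 → wrap carry → 0x3048
  0x3048 + 0x76B0 = 0x0A6F8
  0xA6F8 + 0x8A61 = 0x13159 → wrap carry → 0x315A
One's-complement sum = 0x315A.
Checksum = ~0x315A & 0xFFFF = 0xCEA5.

CEA5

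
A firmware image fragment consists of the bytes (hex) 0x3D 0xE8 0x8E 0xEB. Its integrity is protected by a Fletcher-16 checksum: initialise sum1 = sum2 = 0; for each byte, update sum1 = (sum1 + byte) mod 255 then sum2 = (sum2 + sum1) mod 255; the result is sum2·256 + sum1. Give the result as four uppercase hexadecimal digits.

Running sums (mod 255):
  after byte 0 (0x3D): sum1=61, sum2=61
  after byte 1 (0xE8): sum1=38, sum2=99
  after byte 2 (0x8E): sum1=180, sum2=24
  after byte 3 (0xEB): sum1=160, sum2=184
Checksum = sum2·256 + sum1 = 184·256 + 160 = 47264 = 0xB8A0.

B8A0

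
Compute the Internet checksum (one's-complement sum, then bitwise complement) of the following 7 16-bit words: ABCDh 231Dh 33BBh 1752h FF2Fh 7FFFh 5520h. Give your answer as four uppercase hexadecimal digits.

One's-complement addition (fold any carry out of bit 15 back into bit 0):
  0xABCD + 0x231D = 0x0CEEA
  0xCEEA + 0x33BB = 0x102A5 → wrap carry → 0x02A6
  0x02A6 + 0x1752 = 0x019F8
  0x19F8 + 0xFF2F = 0x11927 → wrap carry → 0x1928
  0x1928 + 0x7FFF = 0x09927
  0x9927 + 0x5520 = 0x0EE47
One's-complement sum = 0xEE47.
Checksum = ~0xEE47 & 0xFFFF = 0x11B8.

11B8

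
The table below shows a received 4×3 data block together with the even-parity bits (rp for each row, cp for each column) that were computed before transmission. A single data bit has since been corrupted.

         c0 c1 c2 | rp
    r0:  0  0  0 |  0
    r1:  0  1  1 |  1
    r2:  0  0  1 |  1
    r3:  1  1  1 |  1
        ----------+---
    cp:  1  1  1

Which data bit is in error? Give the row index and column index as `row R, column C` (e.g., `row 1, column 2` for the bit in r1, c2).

Recompute each row's even parity and compare to rp:
  r0: data parity 0, sent rp 0 → ok
  r1: data parity 0, sent rp 1 → mismatch
  r2: data parity 1, sent rp 1 → ok
  r3: data parity 1, sent rp 1 → ok
Recompute each column's even parity and compare to cp:
  c0: data parity 1, sent cp 1 → ok
  c1: data parity 0, sent cp 1 → mismatch
  c2: data parity 1, sent cp 1 → ok
Exactly one row (r1) and one column (c1) fail → the flipped bit is at their intersection.

row 1, column 1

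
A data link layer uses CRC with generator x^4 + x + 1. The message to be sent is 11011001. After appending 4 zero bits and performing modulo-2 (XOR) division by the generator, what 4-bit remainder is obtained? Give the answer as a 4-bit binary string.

0100

Append 4 zeros: 110110010000. Divide by 10011 (XOR where the leading bit is 1):
  pos 0: 11011 XOR 10011 = 01000
  pos 1: 10000 XOR 10011 = 00011
  pos 4: 11010 XOR 10011 = 01001
  pos 5: 10010 XOR 10011 = 00001
Remainder (last 4 bits) = 0100. This is the CRC / FCS.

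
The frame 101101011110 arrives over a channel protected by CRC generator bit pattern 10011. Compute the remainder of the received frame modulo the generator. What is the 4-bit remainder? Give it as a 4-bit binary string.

0000

Modulo-2 division of 101101011110 by 10011:
  pos 0: 10110 XOR 10011 = 00101
  pos 2: 10110 XOR 10011 = 00101
  pos 4: 10111 XOR 10011 = 00100
  pos 6: 10011 XOR 10011 = 00000
Remainder = 0000 (zero — the frame passes the CRC check).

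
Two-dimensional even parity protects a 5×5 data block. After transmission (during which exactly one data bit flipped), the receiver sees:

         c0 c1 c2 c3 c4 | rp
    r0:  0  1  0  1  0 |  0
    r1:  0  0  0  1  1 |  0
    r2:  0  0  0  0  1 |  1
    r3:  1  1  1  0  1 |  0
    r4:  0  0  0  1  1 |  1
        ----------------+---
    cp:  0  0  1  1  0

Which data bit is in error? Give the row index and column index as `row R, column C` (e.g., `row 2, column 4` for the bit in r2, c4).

Recompute each row's even parity and compare to rp:
  r0: data parity 0, sent rp 0 → ok
  r1: data parity 0, sent rp 0 → ok
  r2: data parity 1, sent rp 1 → ok
  r3: data parity 0, sent rp 0 → ok
  r4: data parity 0, sent rp 1 → mismatch
Recompute each column's even parity and compare to cp:
  c0: data parity 1, sent cp 0 → mismatch
  c1: data parity 0, sent cp 0 → ok
  c2: data parity 1, sent cp 1 → ok
  c3: data parity 1, sent cp 1 → ok
  c4: data parity 0, sent cp 0 → ok
Exactly one row (r4) and one column (c0) fail → the flipped bit is at their intersection.

row 4, column 0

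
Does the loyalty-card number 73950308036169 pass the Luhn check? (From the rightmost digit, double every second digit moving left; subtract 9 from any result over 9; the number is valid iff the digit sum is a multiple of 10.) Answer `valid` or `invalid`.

invalid

From the right, keep odd positions and double even positions (subtract 9 from any doubled value over 9):
  doubled (positions 2,4,...): 3 3 0 0 0 9 5 → sum 20
  kept (positions 1,3,...): 9 1 3 8 3 5 3 → sum 32
Total = 52.
52 mod 10 = 2, so the number is invalid.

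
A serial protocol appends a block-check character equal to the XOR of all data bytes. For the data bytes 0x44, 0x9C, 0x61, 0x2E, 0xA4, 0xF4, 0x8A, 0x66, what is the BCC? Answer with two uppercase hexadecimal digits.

2B

XOR the bytes together:
  start with 0x44
  0x44 ⊕ 0x9C = 0xD8
  0xD8 ⊕ 0x61 = 0xB9
  0xB9 ⊕ 0x2E = 0x97
  0x97 ⊕ 0xA4 = 0x33
  0x33 ⊕ 0xF4 = 0xC7
  0xC7 ⊕ 0x8A = 0x4D
  0x4D ⊕ 0x66 = 0x2B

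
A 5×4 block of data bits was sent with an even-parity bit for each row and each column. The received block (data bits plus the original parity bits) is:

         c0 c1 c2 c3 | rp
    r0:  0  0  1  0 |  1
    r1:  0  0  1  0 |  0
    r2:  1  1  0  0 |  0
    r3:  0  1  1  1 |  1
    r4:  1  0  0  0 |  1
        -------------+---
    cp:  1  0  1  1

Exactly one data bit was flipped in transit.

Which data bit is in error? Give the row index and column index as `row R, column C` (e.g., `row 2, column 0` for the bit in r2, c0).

row 1, column 0

Recompute each row's even parity and compare to rp:
  r0: data parity 1, sent rp 1 → ok
  r1: data parity 1, sent rp 0 → mismatch
  r2: data parity 0, sent rp 0 → ok
  r3: data parity 1, sent rp 1 → ok
  r4: data parity 1, sent rp 1 → ok
Recompute each column's even parity and compare to cp:
  c0: data parity 0, sent cp 1 → mismatch
  c1: data parity 0, sent cp 0 → ok
  c2: data parity 1, sent cp 1 → ok
  c3: data parity 1, sent cp 1 → ok
Exactly one row (r1) and one column (c0) fail → the flipped bit is at their intersection.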